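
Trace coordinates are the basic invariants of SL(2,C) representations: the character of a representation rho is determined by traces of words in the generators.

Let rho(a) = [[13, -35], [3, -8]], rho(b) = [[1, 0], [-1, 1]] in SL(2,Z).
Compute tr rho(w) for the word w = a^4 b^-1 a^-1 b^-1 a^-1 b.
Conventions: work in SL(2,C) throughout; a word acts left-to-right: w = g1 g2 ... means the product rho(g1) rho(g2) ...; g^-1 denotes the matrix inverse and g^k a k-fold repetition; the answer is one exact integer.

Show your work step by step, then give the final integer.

rho(a) = [[13, -35], [3, -8]]
... * rho(a) = [[13, -35], [3, -8]]  ->  [[64, -175], [15, -41]]
... * rho(a) = [[13, -35], [3, -8]]  ->  [[307, -840], [72, -197]]
... * rho(a) = [[13, -35], [3, -8]]  ->  [[1471, -4025], [345, -944]]
... * rho(b^-1) = [[1, 0], [1, 1]]  ->  [[-2554, -4025], [-599, -944]]
... * rho(a^-1) = [[-8, 35], [-3, 13]]  ->  [[32507, -141715], [7624, -33237]]
... * rho(b^-1) = [[1, 0], [1, 1]]  ->  [[-109208, -141715], [-25613, -33237]]
... * rho(a^-1) = [[-8, 35], [-3, 13]]  ->  [[1298809, -5664575], [304615, -1328536]]
... * rho(b) = [[1, 0], [-1, 1]]  ->  [[6963384, -5664575], [1633151, -1328536]]
tr = 6963384 + -1328536 = 5634848

5634848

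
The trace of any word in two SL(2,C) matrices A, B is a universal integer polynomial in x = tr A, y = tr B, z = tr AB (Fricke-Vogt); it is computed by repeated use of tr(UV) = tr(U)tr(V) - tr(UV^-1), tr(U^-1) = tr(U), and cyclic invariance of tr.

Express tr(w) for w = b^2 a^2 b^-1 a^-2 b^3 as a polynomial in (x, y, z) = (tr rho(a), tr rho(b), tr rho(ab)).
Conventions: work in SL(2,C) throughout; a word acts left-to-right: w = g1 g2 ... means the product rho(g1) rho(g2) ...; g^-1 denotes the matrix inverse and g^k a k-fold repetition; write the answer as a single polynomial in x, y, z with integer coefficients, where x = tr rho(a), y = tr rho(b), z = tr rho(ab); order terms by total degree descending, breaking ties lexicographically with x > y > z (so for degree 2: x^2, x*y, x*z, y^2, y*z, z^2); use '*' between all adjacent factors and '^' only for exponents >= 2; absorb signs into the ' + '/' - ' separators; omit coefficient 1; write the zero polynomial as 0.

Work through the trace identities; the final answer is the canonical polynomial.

trace(b^2 a) = trace(b) trace(a b) - trace(a) = y*z - x
trace(b^2) = trace(b) trace(b) - trace(1) = y^2 - 2
trace(a^2 b^2) = trace(a) trace(b^2 a) - trace(b^2) = x*y*z - x^2 - y^2 + 2
trace(a^2 b) = trace(a) trace(b a) - trace(b) = x*z - y
trace(b a^2 b^2) = trace(b) trace(a^2 b^2) - trace(a^2 b) = x*y^2*z - x^2*y - y^3 - x*z + 3*y
trace(b^4 a^2) = trace(b) trace(b a^2 b^2) - trace(b a^2 b) = x*y^3*z - x^2*y^2 - y^4 - 2*x*y*z + x^2 + 4*y^2 - 2
trace(b^2 a b) = trace(b) trace(a b^2) - trace(a b) = y^2*z - x*y - z
trace(b^4 a) = trace(b) trace(b^2 a b) - trace(b^2 a) = y^3*z - x*y^2 - 2*y*z + x
trace(b a^3 b^3) = trace(a) trace(b^4 a^2) - trace(b^4 a) = x^2*y^3*z - x^3*y^2 - x*y^4 - 2*x^2*y*z - y^3*z + x^3 + 5*x*y^2 + 2*y*z - 3*x
trace(b a^3 b^2) = trace(a) trace(a b^3 a) - trace(a b^3) = x^2*y^2*z - x^3*y - x*y^3 - x^2*z - y^2*z + 4*x*y + z
trace(a b^5 a^2) = trace(b) trace(b a^3 b^3) - trace(b a^3 b^2) = x^2*y^4*z - x^3*y^3 - x*y^5 - 3*x^2*y^2*z - y^4*z + 2*x^3*y + 6*x*y^3 + x^2*z + 3*y^2*z - 7*x*y - z
trace(a b a b) = trace(b a) trace(b a) - trace(1) = z^2 - 2
trace(b a b a b) = trace(b) trace(a b a b) - trace(a b a) = y*z^2 - x*z - y
trace(a b a b^3) = trace(b) trace(b a b a b) - trace(b a b a) = y^2*z^2 - x*y*z - y^2 - z^2 + 2
trace(b a b^4 a) = trace(b) trace(a b a b^3) - trace(a b a b^2) = y^3*z^2 - x*y^2*z - y^3 - 2*y*z^2 + x*z + 3*y
trace(b a b^4) = trace(b) trace(a b^4) - trace(a b^3) = y^4*z - x*y^3 - 3*y^2*z + 2*x*y + z
trace(b^3 a^2 b a b) = trace(a) trace(b a b^4 a) - trace(b a b^4) = x*y^3*z^2 - x^2*y^2*z - y^4*z - 2*x*y*z^2 + x^2*z + 3*y^2*z + x*y - z
trace(b a^2 b a b) = trace(a) trace(b a b^2 a) - trace(b a b^2) = x*y*z^2 - x^2*z - y^2*z + z
trace(b a^2 b a) = trace(a) trace(b a b a) - trace(b a b) = x*z^2 - y*z - x
trace(b^3 a^2 b a) = trace(b) trace(b a^2 b a b) - trace(b a^2 b a) = x*y^2*z^2 - x^2*y*z - y^3*z - x*z^2 + 2*y*z + x
trace(a b^5 a^2 b) = trace(b) trace(b^3 a^2 b a b) - trace(b^3 a^2 b a) = x*y^4*z^2 - x^2*y^3*z - y^5*z - 3*x*y^2*z^2 + 2*x^2*y*z + 4*y^3*z + x*y^2 + x*z^2 - 3*y*z - x
trace(b^5 a^2 b^-1 a) = trace(a b^5 a^2) trace(b) - trace(a b^5 a^2 b) = x^2*y^5*z - x^3*y^4 - x*y^6 - x*y^4*z^2 - 2*x^2*y^3*z + 2*x^3*y^2 + 6*x*y^4 + 3*x*y^2*z^2 - x^2*y*z - y^3*z - 8*x*y^2 - x*z^2 + 2*y*z + x
trace(b^5 a^2 b^-1 a^-1) = trace(b^5 a^2 b^-1) trace(a) - trace(b^5 a^2 b^-1 a) = -x^2*y^5*z + x^3*y^4 + x*y^6 + x*y^4*z^2 + 3*x^2*y^3*z - 3*x^3*y^2 - 7*x*y^4 - 3*x*y^2*z^2 - x^2*y*z + y^3*z + x^3 + 12*x*y^2 + x*z^2 - 2*y*z - 3*x
trace(b^2 a^2 b^-1 a^-2 b^3) = trace(b^5 a^2 b^-1 a^-1) trace(a) - trace(b^5 a^2 b^-1) = -x^3*y^5*z + x^4*y^4 + x^2*y^6 + x^2*y^4*z^2 + 3*x^3*y^3*z - 3*x^4*y^2 - 7*x^2*y^4 - 3*x^2*y^2*z^2 - x^3*y*z + x^4 + 13*x^2*y^2 + x^2*z^2 + y^4 - 4*x^2 - 4*y^2 + 2

-x^3*y^5*z + x^4*y^4 + x^2*y^6 + x^2*y^4*z^2 + 3*x^3*y^3*z - 3*x^4*y^2 - 7*x^2*y^4 - 3*x^2*y^2*z^2 - x^3*y*z + x^4 + 13*x^2*y^2 + x^2*z^2 + y^4 - 4*x^2 - 4*y^2 + 2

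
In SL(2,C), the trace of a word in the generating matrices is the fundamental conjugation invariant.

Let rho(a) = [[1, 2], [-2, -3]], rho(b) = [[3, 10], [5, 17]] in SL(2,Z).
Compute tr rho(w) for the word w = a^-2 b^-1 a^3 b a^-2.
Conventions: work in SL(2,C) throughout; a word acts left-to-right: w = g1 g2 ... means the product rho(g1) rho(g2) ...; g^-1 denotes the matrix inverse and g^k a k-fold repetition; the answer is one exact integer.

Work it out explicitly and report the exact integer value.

rho(a^-1) = [[-3, -2], [2, 1]]
... * rho(a^-1) = [[-3, -2], [2, 1]]  ->  [[5, 4], [-4, -3]]
... * rho(b^-1) = [[17, -10], [-5, 3]]  ->  [[65, -38], [-53, 31]]
... * rho(a) = [[1, 2], [-2, -3]]  ->  [[141, 244], [-115, -199]]
... * rho(a) = [[1, 2], [-2, -3]]  ->  [[-347, -450], [283, 367]]
... * rho(a) = [[1, 2], [-2, -3]]  ->  [[553, 656], [-451, -535]]
... * rho(b) = [[3, 10], [5, 17]]  ->  [[4939, 16682], [-4028, -13605]]
... * rho(a^-1) = [[-3, -2], [2, 1]]  ->  [[18547, 6804], [-15126, -5549]]
... * rho(a^-1) = [[-3, -2], [2, 1]]  ->  [[-42033, -30290], [34280, 24703]]
tr = -42033 + 24703 = -17330

-17330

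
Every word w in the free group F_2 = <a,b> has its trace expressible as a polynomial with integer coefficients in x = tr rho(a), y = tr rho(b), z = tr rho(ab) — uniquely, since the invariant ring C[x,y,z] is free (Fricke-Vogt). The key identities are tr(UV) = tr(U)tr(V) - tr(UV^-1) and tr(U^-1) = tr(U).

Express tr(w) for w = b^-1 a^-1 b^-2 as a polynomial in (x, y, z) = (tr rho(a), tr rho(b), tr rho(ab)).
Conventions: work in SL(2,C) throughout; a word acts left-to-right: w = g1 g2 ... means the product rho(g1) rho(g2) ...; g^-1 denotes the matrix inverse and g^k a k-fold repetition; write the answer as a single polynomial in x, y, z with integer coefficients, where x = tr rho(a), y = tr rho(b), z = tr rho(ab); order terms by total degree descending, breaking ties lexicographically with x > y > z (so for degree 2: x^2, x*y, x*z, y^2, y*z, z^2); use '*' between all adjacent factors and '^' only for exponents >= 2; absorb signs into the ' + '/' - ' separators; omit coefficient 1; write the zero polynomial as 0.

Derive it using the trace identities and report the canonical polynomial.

y^2*z - x*y - z

so tr(b^-1) = tr(b) = y
tr(b^-2) = tr(b^-1) * tr(b) - tr(1) = y^2 - 2
so tr(a b^-1) = tr(a) * tr(b) - tr(a b) = x*y - z
reduce: tr(b^-2 a) = tr(a b^-1) * tr(b) - tr(a) = x*y^2 - y*z - x
reduce: tr(a^-1 b^-2) = tr(b^-2) * tr(a) - tr(b^-2 a) = y*z - x
tr(b^-1 a^-1 b^-2) = tr(a^-1 b^-2) * tr(b) - tr(a^-1 b^-1) = y^2*z - x*y - z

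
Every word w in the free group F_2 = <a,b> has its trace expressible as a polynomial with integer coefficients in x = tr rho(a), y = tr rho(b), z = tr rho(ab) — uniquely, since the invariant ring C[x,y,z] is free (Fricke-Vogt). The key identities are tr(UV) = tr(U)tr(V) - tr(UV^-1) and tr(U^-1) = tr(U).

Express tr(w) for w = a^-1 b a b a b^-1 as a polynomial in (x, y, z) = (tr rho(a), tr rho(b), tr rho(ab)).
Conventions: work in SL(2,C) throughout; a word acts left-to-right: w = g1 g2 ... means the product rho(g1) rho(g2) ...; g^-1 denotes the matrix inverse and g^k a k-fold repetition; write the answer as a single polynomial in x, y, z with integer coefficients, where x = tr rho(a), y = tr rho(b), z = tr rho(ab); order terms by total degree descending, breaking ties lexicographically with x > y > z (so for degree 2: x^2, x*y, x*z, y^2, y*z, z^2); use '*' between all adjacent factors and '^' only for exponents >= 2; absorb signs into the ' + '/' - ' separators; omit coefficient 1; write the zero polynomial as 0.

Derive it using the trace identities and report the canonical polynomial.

tr(a b a) = tr(a) tr(b a) - tr(b) = x*z - y
tr(b a b a) = tr(a b) tr(a b) - tr(1) = z^2 - 2
apply: tr(b a b) = tr(b) tr(a b) - tr(a) = y*z - x
tr(a b a b a) = tr(a) tr(b a b a) - tr(b a b) = x*z^2 - y*z - x
use: tr(a b a b a b) = tr(a b) tr(a b a b) - tr(a^-1 b^-1) = z^3 - 3*z
tr(b a b a b^-1 a) = tr(a b a b a) tr(b) - tr(a b a b a b) = x*y*z^2 - y^2*z - z^3 - x*y + 3*z
tr(a^-1 b a b a b^-1) = tr(b a b a b^-1) tr(a) - tr(b a b a b^-1 a) = -x*y*z^2 + x^2*z + y^2*z + z^3 - 3*z

-x*y*z^2 + x^2*z + y^2*z + z^3 - 3*z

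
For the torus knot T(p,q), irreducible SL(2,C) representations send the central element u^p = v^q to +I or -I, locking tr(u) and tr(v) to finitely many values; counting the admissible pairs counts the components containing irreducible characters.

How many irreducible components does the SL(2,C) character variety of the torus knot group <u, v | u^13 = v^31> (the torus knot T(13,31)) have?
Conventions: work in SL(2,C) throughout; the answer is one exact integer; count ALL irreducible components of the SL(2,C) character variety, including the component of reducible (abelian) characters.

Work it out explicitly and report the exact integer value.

181

Gamma = < u, v | u^13 = v^31 > (torus knot T(13,31)); the central element u^13 = v^31 acts as +I or -I in any irreducible SL(2,C) representation.
On an irreducible component, tr(u) is locked at 2*cos(pi*alpha/13) for some alpha in 1..12, and tr(v) at 2*cos(pi*beta/31) for some beta in 1..30.
u^13 = (-1)^alpha I and v^31 = (-1)^beta I must agree, so alpha and beta have equal parity.
Counting: 6 odd alphas x 15 odd betas + 6 even alphas x 15 even betas = 90 + 90 = 180.
Total: 180 irreducible-character components + 1 reducible (abelian) component = 181.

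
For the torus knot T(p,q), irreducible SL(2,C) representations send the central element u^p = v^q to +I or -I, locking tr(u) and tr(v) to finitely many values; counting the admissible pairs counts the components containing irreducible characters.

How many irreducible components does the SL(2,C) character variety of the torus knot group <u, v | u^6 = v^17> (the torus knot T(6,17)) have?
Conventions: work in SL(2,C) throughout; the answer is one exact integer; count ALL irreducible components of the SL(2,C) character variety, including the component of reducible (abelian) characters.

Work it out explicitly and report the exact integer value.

In the torus knot group T(6,17), u^6 = v^17 is central, so an irreducible representation sends it to +I or -I (Schur).
This locks tr(u) to 2*cos(pi*alpha/6), alpha in 1..5, and tr(v) to 2*cos(pi*beta/17), beta in 1..16, on each component of irreducible characters.
Consistency of u^6 = (-1)^alpha I with v^17 = (-1)^beta I forces alpha = beta (mod 2).
count pairs: odd alpha (3 choices) x odd beta (8), plus even alpha (2) x even beta (8): 3*8 + 2*8 = 40.
That is 40 components of irreducible characters, and with the reducible (abelian) component the total is 41.

41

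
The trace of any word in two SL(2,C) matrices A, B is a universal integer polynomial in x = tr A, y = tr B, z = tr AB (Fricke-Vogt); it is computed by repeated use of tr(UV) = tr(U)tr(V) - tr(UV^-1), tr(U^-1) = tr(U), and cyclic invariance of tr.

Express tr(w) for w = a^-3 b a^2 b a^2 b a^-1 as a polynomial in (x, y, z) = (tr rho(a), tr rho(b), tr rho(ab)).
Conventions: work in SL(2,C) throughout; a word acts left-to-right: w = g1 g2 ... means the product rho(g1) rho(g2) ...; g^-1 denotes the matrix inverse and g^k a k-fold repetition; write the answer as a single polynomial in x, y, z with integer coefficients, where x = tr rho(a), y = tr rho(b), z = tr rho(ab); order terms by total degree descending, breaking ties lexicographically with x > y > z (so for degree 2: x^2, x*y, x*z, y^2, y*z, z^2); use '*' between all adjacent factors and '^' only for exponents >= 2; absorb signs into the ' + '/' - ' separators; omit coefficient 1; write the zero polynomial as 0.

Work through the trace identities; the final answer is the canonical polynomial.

x^6*y*z^2 - x^7*z - 2*x^5*y^2*z - x^5*z^3 + x^6*y + x^4*y^3 - x^4*y*z^2 + 6*x^5*z + 5*x^3*y^2*z + 2*x^3*z^3 - 7*x^4*y - 3*x^2*y^3 - 3*x^2*y*z^2 - 8*x^3*z + 12*x^2*y + y^3 - 3*y

apply: trace(a b a b) = trace(a b)*trace(a b) - trace(1)   [split at a repeated a] = z^2 - 2
apply: trace(a b a) = trace(a)*trace(b a) - trace(b)   [square of a] = x*z - y
use: trace(b^2 a b a) = trace(b)*trace(a b a b) - trace(a b a)   [square of b] = y*z^2 - x*z - y
trace(a b^2) = trace(b)*trace(a b) - trace(a)   [square of b] = y*z - x
trace(b^2 a b) = trace(b)*trace(a b^2) - trace(a b)   [square of b] = y^2*z - x*y - z
use: trace(b a^2 b^2 a) = trace(a)*trace(b^2 a b a) - trace(b^2 a b)   [square of a] = x*y*z^2 - x^2*z - y^2*z + z
apply: trace(b^2) = trace(b)*trace(b) - trace(1)   [square of b] = y^2 - 2
use: trace(b a^2 b) = trace(a)*trace(b^2 a) - trace(b^2)   [square of a] = x*y*z - x^2 - y^2 + 2
use: trace(b a^2 b^2) = trace(b)*trace(b a^2 b) - trace(b a^2)   [square of b] = x*y^2*z - x^2*y - y^3 - x*z + 3*y
trace(b a^2 b a^2 b) = trace(a)*trace(b a^2 b^2 a) - trace(b a^2 b^2)   [square of a] = x^2*y*z^2 - x^3*z - 2*x*y^2*z + x^2*y + y^3 + 2*x*z - 3*y
trace(b a b a b a) = trace(b a b a)*trace(b a) - trace(a b)   [split at a repeated b] = z^3 - 3*z
trace(b a b a^2 b a) = trace(a)*trace(b a b a b a) - trace(b a b a b)   [square of a] = x*z^3 - y*z^2 - 2*x*z + y
trace(b a^2 b a^2 b a) = trace(a)*trace(b a b a^2 b a) - trace(b a b a^2 b)   [square of a] = x^2*z^3 - 2*x*y*z^2 - x^2*z + y^2*z + x*y - z
use: trace(b a^2 b a^2 b a^-1) = trace(b a^2 b a^2 b)*trace(a) - trace(b a^2 b a^2 b a)   [inverse elimination on a] = x^3*y*z^2 - x^4*z - 2*x^2*y^2*z - x^2*z^3 + x^3*y + x*y^3 + 2*x*y*z^2 + 3*x^2*z - y^2*z - 4*x*y + z
trace(b a^2 b a^2 b a^-2) = trace(b a^2 b a^2 b a^-1)*trace(a) - trace(b a^2 b a^2 b)   [inverse elimination on a] = x^4*y*z^2 - x^5*z - 2*x^3*y^2*z - x^3*z^3 + x^4*y + x^2*y^3 + x^2*y*z^2 + 4*x^3*z + x*y^2*z - 5*x^2*y - y^3 - x*z + 3*y
use: trace(a^-3 b a^2 b a^2 b) = trace(b a^2 b a^2 b a^-2)*trace(a) - trace(b a^2 b a^2 b a^-1)   [inverse elimination on a] = x^5*y*z^2 - x^6*z - 2*x^4*y^2*z - x^4*z^3 + x^5*y + x^3*y^3 + 5*x^4*z + 3*x^2*y^2*z + x^2*z^3 - 6*x^3*y - 2*x*y^3 - 2*x*y*z^2 - 4*x^2*z + y^2*z + 7*x*y - z
apply: trace(a^-3 b a^2 b a^2 b a^-1) = trace(a^-3 b a^2 b a^2 b)*trace(a) - trace(a^-3 b a^2 b a^2 b a)   [inverse elimination on a] = x^6*y*z^2 - x^7*z - 2*x^5*y^2*z - x^5*z^3 + x^6*y + x^4*y^3 - x^4*y*z^2 + 6*x^5*z + 5*x^3*y^2*z + 2*x^3*z^3 - 7*x^4*y - 3*x^2*y^3 - 3*x^2*y*z^2 - 8*x^3*z + 12*x^2*y + y^3 - 3*y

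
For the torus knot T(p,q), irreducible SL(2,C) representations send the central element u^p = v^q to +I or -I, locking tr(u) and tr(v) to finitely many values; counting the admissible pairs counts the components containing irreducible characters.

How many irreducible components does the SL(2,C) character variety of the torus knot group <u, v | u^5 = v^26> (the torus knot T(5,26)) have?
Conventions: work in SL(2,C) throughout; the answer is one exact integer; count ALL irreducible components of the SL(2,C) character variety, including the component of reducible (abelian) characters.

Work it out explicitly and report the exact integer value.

51

For T(5,26): irreducibility forces the central element u^5 = v^26 to one of +I, -I.
This locks tr(u) to 2*cos(pi*alpha/5), alpha in 1..4, and tr(v) to 2*cos(pi*beta/26), beta in 1..25, on each component of irreducible characters.
u^5 = (-1)^alpha I and v^26 = (-1)^beta I must agree, so alpha and beta have equal parity.
count pairs: odd alpha (2 choices) x odd beta (13), plus even alpha (2) x even beta (12): 2*13 + 2*12 = 50.
That is 50 components of irreducible characters, and with the reducible (abelian) component the total is 51.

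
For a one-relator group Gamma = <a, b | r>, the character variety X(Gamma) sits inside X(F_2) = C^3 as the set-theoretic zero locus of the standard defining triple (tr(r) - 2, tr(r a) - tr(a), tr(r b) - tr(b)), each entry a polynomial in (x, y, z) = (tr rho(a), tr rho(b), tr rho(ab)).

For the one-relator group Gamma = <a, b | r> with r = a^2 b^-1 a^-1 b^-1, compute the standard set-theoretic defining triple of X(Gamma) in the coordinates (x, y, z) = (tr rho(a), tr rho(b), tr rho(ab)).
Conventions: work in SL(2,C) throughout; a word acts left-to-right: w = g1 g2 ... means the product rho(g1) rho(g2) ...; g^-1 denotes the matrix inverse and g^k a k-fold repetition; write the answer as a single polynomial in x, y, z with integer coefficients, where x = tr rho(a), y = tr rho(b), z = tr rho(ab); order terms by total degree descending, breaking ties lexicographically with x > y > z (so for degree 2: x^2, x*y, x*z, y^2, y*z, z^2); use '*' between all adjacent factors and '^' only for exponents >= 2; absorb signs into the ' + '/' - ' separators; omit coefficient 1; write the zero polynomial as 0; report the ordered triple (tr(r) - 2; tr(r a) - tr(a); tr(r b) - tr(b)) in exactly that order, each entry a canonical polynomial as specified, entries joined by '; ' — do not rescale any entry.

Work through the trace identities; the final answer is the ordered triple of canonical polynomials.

reduce: trace(b^-1 a) = trace(a) trace(b) - trace(a b) = x*y - z
trace(a^2) = trace(a) trace(a) - trace(1) = x^2 - 2
reduce: trace(a b a) = trace(a) trace(b a) - trace(b) = x*z - y
reduce: trace(a^2 b a) = trace(a) trace(a b a) - trace(a b) = x^2*z - x*y - z
reduce: trace(b a b a) = trace(a b) trace(a b) - trace(1)   [split at repeated a] = z^2 - 2
trace(b a b) = trace(b) trace(a b) - trace(a) = y*z - x
reduce: trace(a^2 b a b) = trace(a) trace(b a b a) - trace(b a b) = x*z^2 - y*z - x
so trace(b^-1 a^2 b a) = trace(a^2 b a) trace(b) - trace(a^2 b a b) = x^2*y*z - x*y^2 - x*z^2 + x
so trace(a^-1 b^-1 a^2 b) = trace(b^-1 a^2 b) trace(a) - trace(b^-1 a^2 b a) = -x^2*y*z + x^3 + x*y^2 + x*z^2 - 3*x
trace(a^2 b^-1 a^-1 b^-1) = trace(a^-1 b^-1 a^2) trace(b) - trace(a^-1 b^-1 a^2 b) = x^2*y*z - x^3 - x*z^2 - y*z + 3*x
trace(b^-1 a^2) = trace(a^2) trace(b) - trace(a^2 b) = x^2*y - x*z - y
reduce: trace(a^3) = trace(a) trace(a^2) - trace(a) = x^3 - 3*x
trace(a^3 b a) = trace(a) trace(b a^3) - trace(b a^2) = x^3*z - x^2*y - 2*x*z + y
so trace(a^3 b a b) = trace(a) trace(b a b a^2) - trace(b a b a) = x^2*z^2 - x*y*z - x^2 - z^2 + 2
trace(b^-1 a^3 b a) = trace(a^3 b a) trace(b) - trace(a^3 b a b) = x^3*y*z - x^2*y^2 - x^2*z^2 - x*y*z + x^2 + y^2 + z^2 - 2
trace(a^-1 b^-1 a^3 b) = trace(b^-1 a^3 b) trace(a) - trace(b^-1 a^3 b a) = -x^3*y*z + x^4 + x^2*y^2 + x^2*z^2 + x*y*z - 4*x^2 - y^2 - z^2 + 2
trace(a^2 b^-1 a^-1 b^-1 a) = trace(a^-1 b^-1 a^3) trace(b) - trace(a^-1 b^-1 a^3 b) = x^3*y*z - x^4 - x^2*z^2 - 2*x*y*z + 4*x^2 + z^2 - 2
assemble the triple (trace(r) - 2; trace(r a) - x; trace(r b) - y)

x^2*y*z - x^3 - x*z^2 - y*z + 3*x - 2; x^3*y*z - x^4 - x^2*z^2 - 2*x*y*z + 4*x^2 + z^2 - x - 2; x*y - y - z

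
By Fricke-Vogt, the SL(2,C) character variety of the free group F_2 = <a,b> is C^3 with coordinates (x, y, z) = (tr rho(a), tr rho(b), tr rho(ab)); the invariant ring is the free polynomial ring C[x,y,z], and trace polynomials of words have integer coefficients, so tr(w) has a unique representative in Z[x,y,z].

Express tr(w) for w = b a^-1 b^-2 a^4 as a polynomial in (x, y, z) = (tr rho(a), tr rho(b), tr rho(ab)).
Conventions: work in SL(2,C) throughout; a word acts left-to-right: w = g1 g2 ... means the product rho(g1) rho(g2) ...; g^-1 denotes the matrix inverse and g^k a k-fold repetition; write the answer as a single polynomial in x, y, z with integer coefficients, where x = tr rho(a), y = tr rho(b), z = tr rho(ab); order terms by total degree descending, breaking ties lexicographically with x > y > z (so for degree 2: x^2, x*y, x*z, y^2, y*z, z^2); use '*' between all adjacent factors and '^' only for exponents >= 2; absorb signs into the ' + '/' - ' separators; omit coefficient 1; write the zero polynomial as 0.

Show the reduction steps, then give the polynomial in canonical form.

use: trace(a^2) = trace(a)*trace(a) - trace(1)  (reduce the a square) = x^2 - 2
use: trace(a^3) = trace(a)*trace(a^2) - trace(a)  (reduce the a square) = x^3 - 3*x
use: trace(a^4) = trace(a)*trace(a^3) - trace(a^2)  (reduce the a square) = x^4 - 4*x^2 + 2
use: trace(a b a) = trace(a)*trace(b a) - trace(b)  (reduce the a square) = x*z - y
apply: trace(b a^3) = trace(a)*trace(a b a) - trace(a b)  (reduce the a square) = x^2*z - x*y - z
use: trace(a^2 b a^2) = trace(a)*trace(b a^3) - trace(b a^2)  (reduce the a square) = x^3*z - x^2*y - 2*x*z + y
use: trace(a^4 b a) = trace(a)*trace(a^2 b a^2) - trace(a^2 b a)  (reduce the a square) = x^4*z - x^3*y - 3*x^2*z + 2*x*y + z
trace(b a b a) = trace(b a)*trace(b a) - trace(1)  (split on b) = z^2 - 2
trace(b a b) = trace(b)*trace(a b) - trace(a)  (reduce the b square) = y*z - x
trace(a b a b a) = trace(a)*trace(b a b a) - trace(b a b)  (reduce the a square) = x*z^2 - y*z - x
trace(b a b a^3) = trace(a)*trace(a b a b a) - trace(a b a b)  (reduce the a square) = x^2*z^2 - x*y*z - x^2 - z^2 + 2
trace(a^4 b a b) = trace(a)*trace(b a b a^3) - trace(b a b a^2)  (reduce the a square) = x^3*z^2 - x^2*y*z - x^3 - 2*x*z^2 + y*z + 3*x
use: trace(b^-1 a^4 b a) = trace(a^4 b a)*trace(b) - trace(a^4 b a b)  (eliminate b^-1) = x^4*y*z - x^3*y^2 - x^3*z^2 - 2*x^2*y*z + x^3 + 2*x*y^2 + 2*x*z^2 - 3*x
trace(b^-1 a^4 b a^-1) = trace(b^-1 a^4 b)*trace(a) - trace(b^-1 a^4 b a)  (eliminate a^-1) = -x^4*y*z + x^5 + x^3*y^2 + x^3*z^2 + 2*x^2*y*z - 5*x^3 - 2*x*y^2 - 2*x*z^2 + 5*x
trace(b a^-1 b^-2 a^4) = trace(b^-1 a^4 b a^-1)*trace(b) - trace(b^-1 a^4 b a^-1 b)  (eliminate b^-1) = -x^4*y^2*z + x^5*y + x^3*y^3 + x^3*y*z^2 + 2*x^2*y^2*z - 5*x^3*y - 2*x*y^3 - 2*x*y*z^2 - x^2*z + 6*x*y + z

-x^4*y^2*z + x^5*y + x^3*y^3 + x^3*y*z^2 + 2*x^2*y^2*z - 5*x^3*y - 2*x*y^3 - 2*x*y*z^2 - x^2*z + 6*x*y + z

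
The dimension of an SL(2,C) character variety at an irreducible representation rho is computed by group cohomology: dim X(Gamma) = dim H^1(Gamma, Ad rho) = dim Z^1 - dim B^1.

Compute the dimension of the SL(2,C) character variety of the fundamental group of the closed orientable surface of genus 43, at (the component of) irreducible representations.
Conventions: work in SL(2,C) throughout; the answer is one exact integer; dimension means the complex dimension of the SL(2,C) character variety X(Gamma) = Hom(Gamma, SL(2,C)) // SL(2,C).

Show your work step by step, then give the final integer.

Gamma = pi_1(Sigma_43) = < a_1, b_1, ..., a_43, b_43 | prod [a_i, b_i] > has 2g = 86 generators and 1 relator.
A cocycle assigns one sl_2 vector per generator subject to the relator condition d_2(z) = 0: dim of the unconstrained space is 3*2g = 258.
H^2 = coker(d_2) is dual to H^0 = 0 at irreducible rho (Poincare duality), so d_2 is onto: dim Z^1 = 255.
Coboundaries contribute dim B^1 = 3 (injective at irreducible rho).
dim X = dim H^1 = 255 - 3 = 252.

252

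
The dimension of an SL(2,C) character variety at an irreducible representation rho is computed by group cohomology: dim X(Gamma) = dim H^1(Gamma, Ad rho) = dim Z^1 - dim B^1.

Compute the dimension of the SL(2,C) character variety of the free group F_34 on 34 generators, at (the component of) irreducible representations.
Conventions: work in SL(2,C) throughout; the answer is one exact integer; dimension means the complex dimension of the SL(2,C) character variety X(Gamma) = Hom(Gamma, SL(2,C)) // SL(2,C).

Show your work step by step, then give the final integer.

99

Gamma = F_34 has 34 generators and no relators.
Z^1(Gamma, Ad rho) = (sl_2)^34: a cocycle is a free choice of one sl_2 vector per generator, so dim Z^1 = 3*34 = 102.
dim B^1 = 3: the coboundary map is injective because an irreducible image has centralizer 0 in sl_2.
dim H^1 = 102 - 3 = 99, which is dim X.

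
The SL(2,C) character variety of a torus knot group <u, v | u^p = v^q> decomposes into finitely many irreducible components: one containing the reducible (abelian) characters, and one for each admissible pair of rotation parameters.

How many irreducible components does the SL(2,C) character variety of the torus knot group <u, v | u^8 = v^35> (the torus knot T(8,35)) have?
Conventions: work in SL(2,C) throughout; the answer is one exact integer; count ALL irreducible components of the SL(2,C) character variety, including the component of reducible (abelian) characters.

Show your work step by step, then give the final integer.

In the torus knot group T(8,35), u^8 = v^35 is central, so an irreducible representation sends it to +I or -I (Schur).
So on each irreducible component the traces are pinned: tr(u) = 2*cos(pi*alpha/8) with 1 <= alpha <= 7, tr(v) = 2*cos(pi*beta/35) with 1 <= beta <= 34.
u^8 = (-1)^alpha I and v^35 = (-1)^beta I must agree, so alpha and beta have equal parity.
Enumerate parity-matched pairs: 4*17 odd-odd plus 3*17 even-even gives 119.
components with irreducible characters: 119; plus the single component of reducible (abelian) characters: total 120.

120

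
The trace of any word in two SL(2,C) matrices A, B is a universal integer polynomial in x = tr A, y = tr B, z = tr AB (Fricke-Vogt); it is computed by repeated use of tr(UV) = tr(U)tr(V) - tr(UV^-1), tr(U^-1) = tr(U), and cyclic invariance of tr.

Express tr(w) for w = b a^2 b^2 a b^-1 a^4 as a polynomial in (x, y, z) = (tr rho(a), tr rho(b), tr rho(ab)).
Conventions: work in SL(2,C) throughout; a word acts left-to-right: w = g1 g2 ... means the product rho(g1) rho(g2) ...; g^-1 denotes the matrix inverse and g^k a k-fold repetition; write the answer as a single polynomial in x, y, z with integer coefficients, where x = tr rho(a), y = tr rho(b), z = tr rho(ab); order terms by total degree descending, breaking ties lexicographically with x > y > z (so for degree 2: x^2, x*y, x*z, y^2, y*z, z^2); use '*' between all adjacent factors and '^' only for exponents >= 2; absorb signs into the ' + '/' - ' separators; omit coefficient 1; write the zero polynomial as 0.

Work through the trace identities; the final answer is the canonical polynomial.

tr(b a b a) = tr(a b) tr(a b) - tr(1)   [split at a repeated a] = z^2 - 2
use: tr(b a b) = tr(b) tr(a b) - tr(a)   [square of b] = y*z - x
apply: tr(b a b a^2) = tr(a) tr(b a b a) - tr(b a b)   [square of a] = x*z^2 - y*z - x
use: tr(a b a b a^2) = tr(a) tr(b a b a^2) - tr(b a b a)   [square of a] = x^2*z^2 - x*y*z - x^2 - z^2 + 2
apply: tr(b a^4 b a) = tr(a) tr(a b a b a^2) - tr(a b a b a)   [square of a] = x^3*z^2 - x^2*y*z - x^3 - 2*x*z^2 + y*z + 3*x
tr(a^2 b) = tr(a) tr(b a) - tr(b)   [square of a] = x*z - y
tr(a^2) = tr(a) tr(a) - tr(1)   [square of a] = x^2 - 2
tr(a b^2 a) = tr(b) tr(a^2 b) - tr(a^2)   [square of b] = x*y*z - x^2 - y^2 + 2
tr(b^2 a^3) = tr(a) tr(a b^2 a) - tr(a b^2)   [square of a] = x^2*y*z - x^3 - x*y^2 - y*z + 3*x
tr(b a^4 b) = tr(a) tr(b^2 a^3) - tr(b^2 a^2)   [square of a] = x^3*y*z - x^4 - x^2*y^2 - 2*x*y*z + 4*x^2 + y^2 - 2
tr(a^2 b a^2 b a^2) = tr(a) tr(b a^4 b a) - tr(b a^4 b)   [square of a] = x^4*z^2 - 2*x^3*y*z + x^2*y^2 - 2*x^2*z^2 + 3*x*y*z - x^2 - y^2 + 2
use: tr(b a^2 b a^2) = tr(a) tr(b a^2 b a) - tr(b a^2 b)   [square of a] = x^2*z^2 - 2*x*y*z + y^2 - 2
tr(a^2 b a^2 b a) = tr(a) tr(b a^2 b a^2) - tr(b a^2 b a)   [square of a] = x^3*z^2 - 2*x^2*y*z + x*y^2 - x*z^2 + y*z - x
use: tr(a^5 b a^2 b) = tr(a) tr(a^2 b a^2 b a^2) - tr(a^2 b a^2 b a)   [square of a] = x^5*z^2 - 2*x^4*y*z + x^3*y^2 - 3*x^3*z^2 + 5*x^2*y*z - x^3 - 2*x*y^2 + x*z^2 - y*z + 3*x
use: tr(b a^3) = tr(a) tr(b a^2) - tr(b a)   [square of a] = x^2*z - x*y - z
tr(b a^4) = tr(a) tr(b a^3) - tr(b a^2)   [square of a] = x^3*z - x^2*y - 2*x*z + y
tr(a b a^4) = tr(a) tr(b a^4) - tr(b a^3)   [square of a] = x^4*z - x^3*y - 3*x^2*z + 2*x*y + z
tr(a^4 b a^2) = tr(a) tr(a b a^4) - tr(a b a^3)   [square of a] = x^5*z - x^4*y - 4*x^3*z + 3*x^2*y + 3*x*z - y
tr(a^5 b a^2) = tr(a) tr(a^4 b a^2) - tr(a^4 b a)   [square of a] = x^6*z - x^5*y - 5*x^4*z + 4*x^3*y + 6*x^2*z - 3*x*y - z
tr(a^4 b a^2 b^2 a) = tr(b) tr(a^5 b a^2 b) - tr(a^5 b a^2)   [square of b] = x^5*y*z^2 - x^6*z - 2*x^4*y^2*z + x^5*y + x^3*y^3 - 3*x^3*y*z^2 + 5*x^4*z + 5*x^2*y^2*z - 5*x^3*y - 2*x*y^3 + x*y*z^2 - 6*x^2*z - y^2*z + 6*x*y + z
apply: tr(b a b a b a) = tr(b a b a) tr(b a) - tr(a b)   [split at a repeated b] = z^3 - 3*z
tr(b a b a b) = tr(b) tr(a b a b) - tr(a b a)   [square of b] = y*z^2 - x*z - y
tr(a b a^2 b a b) = tr(a) tr(b a b a b a) - tr(b a b a b)   [square of a] = x*z^3 - y*z^2 - 2*x*z + y
tr(b^2 a b a^2 b a) = tr(b) tr(a b a^2 b a b) - tr(a b a^2 b a)   [square of b] = x*y*z^3 - x^2*z^2 - y^2*z^2 + 2
tr(a b a^2 b^2) = tr(b) tr(a b a^2 b) - tr(a b a^2)   [square of b] = x*y*z^2 - x^2*z - y^2*z + z
apply: tr(b^2 a b a^2 b) = tr(b) tr(a b a^2 b^2) - tr(a b a^2 b)   [square of b] = x*y^2*z^2 - x^2*y*z - y^3*z - x*z^2 + 2*y*z + x
tr(a b a^2 b^2 a b a) = tr(a) tr(b^2 a b a^2 b a) - tr(b^2 a b a^2 b)   [square of a] = x^2*y*z^3 - x^3*z^2 - 2*x*y^2*z^2 + x^2*y*z + y^3*z + x*z^2 - 2*y*z + x
use: tr(a b a^2 b^2 a b) = tr(b) tr(a b a b a^2 b) - tr(a b a b a^2)   [square of b] = x*y*z^3 - x^2*z^2 - y^2*z^2 - x*y*z + x^2 + y^2 + z^2 - 2
use: tr(a b a^2 b^2 a b a^2) = tr(a) tr(a b a^2 b^2 a b a) - tr(a b a^2 b^2 a b)   [square of a] = x^3*y*z^3 - x^4*z^2 - 2*x^2*y^2*z^2 + x^3*y*z + x*y^3*z - x*y*z^3 + 2*x^2*z^2 + y^2*z^2 - x*y*z - y^2 - z^2 + 2
apply: tr(a^4 b a^2 b^2 a b) = tr(a) tr(a b a^2 b^2 a b a^2) - tr(a b a^2 b^2 a b a)   [square of a] = x^4*y*z^3 - x^5*z^2 - 2*x^3*y^2*z^2 + x^4*y*z + x^2*y^3*z - 2*x^2*y*z^3 + 3*x^3*z^2 + 3*x*y^2*z^2 - 2*x^2*y*z - y^3*z - x*y^2 - 2*x*z^2 + 2*y*z + x
apply: tr(b a^2 b^2 a b^-1 a^4) = tr(a^4 b a^2 b^2 a) tr(b) - tr(a^4 b a^2 b^2 a b)   [inverse elimination on b] = x^5*y^2*z^2 - x^6*y*z - 2*x^4*y^3*z - x^4*y*z^3 + x^5*y^2 + x^5*z^2 + x^3*y^4 - x^3*y^2*z^2 + 4*x^4*y*z + 4*x^2*y^3*z + 2*x^2*y*z^3 - 5*x^3*y^2 - 3*x^3*z^2 - 2*x*y^4 - 2*x*y^2*z^2 - 4*x^2*y*z + 7*x*y^2 + 2*x*z^2 - y*z - x

x^5*y^2*z^2 - x^6*y*z - 2*x^4*y^3*z - x^4*y*z^3 + x^5*y^2 + x^5*z^2 + x^3*y^4 - x^3*y^2*z^2 + 4*x^4*y*z + 4*x^2*y^3*z + 2*x^2*y*z^3 - 5*x^3*y^2 - 3*x^3*z^2 - 2*x*y^4 - 2*x*y^2*z^2 - 4*x^2*y*z + 7*x*y^2 + 2*x*z^2 - y*z - x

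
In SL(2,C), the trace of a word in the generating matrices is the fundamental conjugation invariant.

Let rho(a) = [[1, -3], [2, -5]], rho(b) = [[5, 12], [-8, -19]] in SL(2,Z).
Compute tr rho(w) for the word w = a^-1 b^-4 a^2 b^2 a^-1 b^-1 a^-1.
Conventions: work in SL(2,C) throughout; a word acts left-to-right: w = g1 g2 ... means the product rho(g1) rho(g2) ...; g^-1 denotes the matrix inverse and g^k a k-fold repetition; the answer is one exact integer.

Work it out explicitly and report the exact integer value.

rho(a^-1) = [[-5, 3], [-2, 1]]
... * rho(b^-1) = [[-19, -12], [8, 5]]  ->  [[119, 75], [46, 29]]
... * rho(b^-1) = [[-19, -12], [8, 5]]  ->  [[-1661, -1053], [-642, -407]]
... * rho(b^-1) = [[-19, -12], [8, 5]]  ->  [[23135, 14667], [8942, 5669]]
... * rho(b^-1) = [[-19, -12], [8, 5]]  ->  [[-322229, -204285], [-124546, -78959]]
... * rho(a) = [[1, -3], [2, -5]]  ->  [[-730799, 1988112], [-282464, 768433]]
... * rho(a) = [[1, -3], [2, -5]]  ->  [[3245425, -7748163], [1254402, -2994773]]
... * rho(b) = [[5, 12], [-8, -19]]  ->  [[78212429, 186160197], [30230194, 71953511]]
... * rho(b) = [[5, 12], [-8, -19]]  ->  [[-1098219431, -2598494595], [-424477118, -1004354381]]
... * rho(a^-1) = [[-5, 3], [-2, 1]]  ->  [[10688086345, -5893152888], [4131094352, -2277785735]]
... * rho(b^-1) = [[-19, -12], [8, 5]]  ->  [[-250218863659, -157722800580], [-96713078568, -60962060899]]
... * rho(a^-1) = [[-5, 3], [-2, 1]]  ->  [[1566539919455, -908379391557], [605489514638, -351101296603]]
tr = 1566539919455 + -351101296603 = 1215438622852

1215438622852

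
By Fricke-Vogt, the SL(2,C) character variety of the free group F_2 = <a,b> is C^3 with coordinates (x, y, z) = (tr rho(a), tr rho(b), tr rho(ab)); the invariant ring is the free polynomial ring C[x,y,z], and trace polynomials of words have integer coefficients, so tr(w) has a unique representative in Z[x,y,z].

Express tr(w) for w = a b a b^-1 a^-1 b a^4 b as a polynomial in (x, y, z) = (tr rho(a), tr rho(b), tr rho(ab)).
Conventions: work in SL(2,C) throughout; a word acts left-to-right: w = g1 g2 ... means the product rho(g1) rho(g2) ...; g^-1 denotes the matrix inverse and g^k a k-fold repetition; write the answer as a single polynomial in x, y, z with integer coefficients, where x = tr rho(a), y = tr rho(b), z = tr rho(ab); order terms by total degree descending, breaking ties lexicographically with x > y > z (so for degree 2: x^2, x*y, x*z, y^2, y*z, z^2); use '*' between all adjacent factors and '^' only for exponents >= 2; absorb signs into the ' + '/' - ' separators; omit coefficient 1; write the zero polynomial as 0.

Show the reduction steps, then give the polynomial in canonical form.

reduce: trace(b a b a) = trace(b a) trace(b a) - trace(1)   [split at a repeated b] = z^2 - 2
trace(b a b) = trace(b) trace(a b) - trace(a)   [square of b] = y*z - x
trace(b a b a^2) = trace(a) trace(b a b a) - trace(b a b)   [square of a] = x*z^2 - y*z - x
reduce: trace(a^3 b a b) = trace(a) trace(b a b a^2) - trace(b a b a)   [square of a] = x^2*z^2 - x*y*z - x^2 - z^2 + 2
trace(b a^2) = trace(a) trace(b a) - trace(b)   [square of a] = x*z - y
trace(a^2 b a) = trace(a) trace(b a^2) - trace(b a)   [square of a] = x^2*z - x*y - z
reduce: trace(a^3 b a) = trace(a) trace(a^2 b a) - trace(a^2 b)   [square of a] = x^3*z - x^2*y - 2*x*z + y
so trace(b a b^2 a^3) = trace(b) trace(a^3 b a b) - trace(a^3 b a)   [square of b] = x^2*y*z^2 - x^3*z - x*y^2*z - y*z^2 + 2*x*z + y
trace(b a b^2 a) = trace(b) trace(a b a b) - trace(a b a)   [square of b] = y*z^2 - x*z - y
trace(b a b^2) = trace(b) trace(a b^2) - trace(a b)   [square of b] = y^2*z - x*y - z
trace(b a b^2 a^2) = trace(a) trace(b a b^2 a) - trace(b a b^2)   [square of a] = x*y*z^2 - x^2*z - y^2*z + z
reduce: trace(b a^4 b a b) = trace(a) trace(b a b^2 a^3) - trace(b a b^2 a^2)   [square of a] = x^3*y*z^2 - x^4*z - x^2*y^2*z - 2*x*y*z^2 + 3*x^2*z + y^2*z + x*y - z
trace(b a b a b a) = trace(b a b a) trace(b a) - trace(a b)   [split at a repeated b] = z^3 - 3*z
so trace(a b a b a b a) = trace(a) trace(b a b a b a) - trace(b a b a b)   [square of a] = x*z^3 - y*z^2 - 2*x*z + y
trace(a^3 b a b a b) = trace(a) trace(a b a b a b a) - trace(a b a b a b)   [square of a] = x^2*z^3 - x*y*z^2 - 2*x^2*z - z^3 + x*y + 3*z
trace(a^3 b a b a) = trace(a) trace(b a b a^3) - trace(b a b a^2)   [square of a] = x^3*z^2 - x^2*y*z - x^3 - 2*x*z^2 + y*z + 3*x
reduce: trace(a^2 b a b a b^2 a) = trace(b) trace(a^3 b a b a b) - trace(a^3 b a b a)   [square of b] = x^2*y*z^3 - x^3*z^2 - x*y^2*z^2 - x^2*y*z - y*z^3 + x^3 + x*y^2 + 2*x*z^2 + 2*y*z - 3*x
trace(a^2 b a b a b^2) = trace(b) trace(a^2 b a b a b) - trace(a^2 b a b a)   [square of b] = x*y*z^3 - x^2*z^2 - y^2*z^2 - x*y*z + x^2 + y^2 + z^2 - 2
trace(b a^4 b a b a b) = trace(a) trace(a^2 b a b a b^2 a) - trace(a^2 b a b a b^2)   [square of a] = x^3*y*z^3 - x^4*z^2 - x^2*y^2*z^2 - x^3*y*z - 2*x*y*z^3 + x^4 + x^2*y^2 + 3*x^2*z^2 + y^2*z^2 + 3*x*y*z - 4*x^2 - y^2 - z^2 + 2
trace(b a b a b a b a) = trace(a b a b) trace(a b a b) - trace(1)   [split at a repeated a] = z^4 - 4*z^2 + 2
reduce: trace(b a b a b a b) = trace(b) trace(a b a b a b) - trace(a b a b a)   [square of b] = y*z^3 - x*z^2 - 2*y*z + x
trace(a b a b a b a b a) = trace(a) trace(b a b a b a b a) - trace(b a b a b a b)   [square of a] = x*z^4 - y*z^3 - 3*x*z^2 + 2*y*z + x
so trace(b a b a b a b a^3) = trace(a) trace(a b a b a b a b a) - trace(a b a b a b a b)   [square of a] = x^2*z^4 - x*y*z^3 - 3*x^2*z^2 - z^4 + 2*x*y*z + x^2 + 4*z^2 - 2
trace(b a^4 b a b a b a) = trace(a) trace(b a b a b a b a^3) - trace(b a b a b a b a^2)   [square of a] = x^3*z^4 - x^2*y*z^3 - 3*x^3*z^2 - 2*x*z^4 + 2*x^2*y*z + y*z^3 + x^3 + 7*x*z^2 - 2*y*z - 3*x
so trace(a^-1 b a^4 b a b a b) = trace(b a^4 b a b a b) trace(a) - trace(b a^4 b a b a b a)   [inverse elimination on a] = x^4*y*z^3 - x^5*z^2 - x^3*y^2*z^2 - x^3*z^4 - x^4*y*z - x^2*y*z^3 + x^5 + x^3*y^2 + 6*x^3*z^2 + x*y^2*z^2 + 2*x*z^4 + x^2*y*z - y*z^3 - 5*x^3 - x*y^2 - 8*x*z^2 + 2*y*z + 5*x
reduce: trace(a b a b^-1 a^-1 b a^4 b) = trace(a^-1 b a^4 b a b a) trace(b) - trace(a^-1 b a^4 b a b a b)   [inverse elimination on b] = -x^4*y*z^3 + x^5*z^2 + 2*x^3*y^2*z^2 + x^3*z^4 - x^2*y^3*z + x^2*y*z^3 - x^5 - x^3*y^2 - 6*x^3*z^2 - 3*x*y^2*z^2 - 2*x*z^4 + 2*x^2*y*z + y^3*z + y*z^3 + 5*x^3 + 2*x*y^2 + 8*x*z^2 - 3*y*z - 5*x

-x^4*y*z^3 + x^5*z^2 + 2*x^3*y^2*z^2 + x^3*z^4 - x^2*y^3*z + x^2*y*z^3 - x^5 - x^3*y^2 - 6*x^3*z^2 - 3*x*y^2*z^2 - 2*x*z^4 + 2*x^2*y*z + y^3*z + y*z^3 + 5*x^3 + 2*x*y^2 + 8*x*z^2 - 3*y*z - 5*x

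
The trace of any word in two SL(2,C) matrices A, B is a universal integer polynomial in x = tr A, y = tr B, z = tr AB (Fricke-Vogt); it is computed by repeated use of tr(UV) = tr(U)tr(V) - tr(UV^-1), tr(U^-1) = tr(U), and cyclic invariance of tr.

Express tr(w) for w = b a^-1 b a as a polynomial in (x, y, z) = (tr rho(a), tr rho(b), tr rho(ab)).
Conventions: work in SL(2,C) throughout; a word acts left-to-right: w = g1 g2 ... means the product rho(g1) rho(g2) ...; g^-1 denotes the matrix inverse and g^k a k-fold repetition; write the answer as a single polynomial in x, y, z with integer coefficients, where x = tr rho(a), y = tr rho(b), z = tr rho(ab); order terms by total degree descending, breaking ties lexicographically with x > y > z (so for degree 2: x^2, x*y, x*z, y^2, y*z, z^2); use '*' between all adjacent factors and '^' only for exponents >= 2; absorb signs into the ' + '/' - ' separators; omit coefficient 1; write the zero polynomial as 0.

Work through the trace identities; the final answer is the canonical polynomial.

use: tr(b a b) = tr(b)*tr(a b) - tr(a) = y*z - x
tr(b a b a) = tr(b a)*tr(b a) - tr(1) = z^2 - 2
tr(b a^-1 b a) = tr(b a b)*tr(a) - tr(b a b a) = x*y*z - x^2 - z^2 + 2

x*y*z - x^2 - z^2 + 2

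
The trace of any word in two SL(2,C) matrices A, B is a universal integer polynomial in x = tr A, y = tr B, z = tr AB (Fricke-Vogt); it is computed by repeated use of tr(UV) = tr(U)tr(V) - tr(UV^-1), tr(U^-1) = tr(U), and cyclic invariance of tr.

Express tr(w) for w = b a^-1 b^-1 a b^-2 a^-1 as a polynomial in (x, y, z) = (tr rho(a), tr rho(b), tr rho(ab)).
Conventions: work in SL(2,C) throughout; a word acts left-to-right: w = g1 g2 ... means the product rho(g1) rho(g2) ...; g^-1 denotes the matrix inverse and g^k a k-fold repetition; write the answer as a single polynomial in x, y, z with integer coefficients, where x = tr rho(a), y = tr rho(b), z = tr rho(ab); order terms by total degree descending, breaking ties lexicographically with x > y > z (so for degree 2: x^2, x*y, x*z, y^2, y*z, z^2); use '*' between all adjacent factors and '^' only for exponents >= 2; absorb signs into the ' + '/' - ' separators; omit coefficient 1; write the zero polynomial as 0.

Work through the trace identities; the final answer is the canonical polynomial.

x^2*y^3*z - x^3*y^2 - x*y^4 - 2*x*y^2*z^2 + x^2*y*z + y^3*z + y*z^3 + 4*x*y^2 - 3*y*z - x

so trace(a^-1) = trace(a) = x
so trace(b^2 a) = trace(b) trace(a b) - trace(a) = y*z - x
so trace(b^2) = trace(b) trace(b) - trace(1) = y^2 - 2
reduce: trace(b a^2 b) = trace(a) trace(b^2 a) - trace(b^2) = x*y*z - x^2 - y^2 + 2
trace(b a b a) = trace(b a) trace(b a) - trace(1) = z^2 - 2
trace(b a^2 b a) = trace(a) trace(b a b a) - trace(b a b) = x*z^2 - y*z - x
trace(a b a^-1 b a) = trace(b a^2 b) trace(a) - trace(b a^2 b a) = x^2*y*z - x^3 - x*y^2 - x*z^2 + y*z + 3*x
trace(a b a) = trace(a) trace(b a) - trace(b) = x*z - y
trace(b a b a b) = trace(b) trace(a b a b) - trace(a b a) = y*z^2 - x*z - y
so trace(b a b a b a) = trace(b a) trace(b a b a) - trace(b^-1 a^-1) = z^3 - 3*z
reduce: trace(a b a^-1 b a b) = trace(b a b a b) trace(a) - trace(b a b a b a) = x*y*z^2 - x^2*z - z^3 - x*y + 3*z
so trace(b a^-1 b a b^-1 a) = trace(a b a^-1 b a) trace(b) - trace(a b a^-1 b a b) = x^2*y^2*z - x^3*y - x*y^3 - 2*x*y*z^2 + x^2*z + y^2*z + z^3 + 4*x*y - 3*z
trace(a b^-1 a^-1 b a^-1 b) = trace(b a^-1 b a b^-1) trace(a) - trace(b a^-1 b a b^-1 a) = -x^2*y^2*z + x^3*y + x*y^3 + 2*x*y*z^2 - x^2*z - y^2*z - z^3 - 3*x*y + 3*z
so trace(b^-1 a^-1 b a^-1 b^-1 a) = trace(a b^-1 a^-1 b a^-1) trace(b) - trace(a b^-1 a^-1 b a^-1 b) = x^2*y^2*z - x^3*y - x*y^3 - 2*x*y*z^2 + x^2*z + y^2*z + z^3 + 4*x*y - 3*z
so trace(b a^-1 b^-1 a b^-2 a^-1) = trace(b^-1 a^-1 b a^-1 b^-1 a) trace(b) - trace(b^-1 a^-1 b a^-1 b^-1 a b) = x^2*y^3*z - x^3*y^2 - x*y^4 - 2*x*y^2*z^2 + x^2*y*z + y^3*z + y*z^3 + 4*x*y^2 - 3*y*z - x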